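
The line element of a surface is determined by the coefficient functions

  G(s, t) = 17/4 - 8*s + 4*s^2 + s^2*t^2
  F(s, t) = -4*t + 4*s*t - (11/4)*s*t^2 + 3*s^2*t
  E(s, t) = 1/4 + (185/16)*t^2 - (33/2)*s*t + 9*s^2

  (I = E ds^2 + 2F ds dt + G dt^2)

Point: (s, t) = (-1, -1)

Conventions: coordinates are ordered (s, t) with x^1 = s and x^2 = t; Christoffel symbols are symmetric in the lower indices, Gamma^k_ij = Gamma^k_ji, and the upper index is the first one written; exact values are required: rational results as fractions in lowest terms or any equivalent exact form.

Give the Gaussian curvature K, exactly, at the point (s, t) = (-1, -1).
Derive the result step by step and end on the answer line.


E = 69/16, F = 31/4, G = 69/4, EG - F^2 = 917/64 at the point
E_s = -3/2, E_t = -53/8, F_s = -3/4, F_t = -21/2, G_s = -18, G_t = -2
E_tt = 185/8, F_st = 7/2, G_ss = 10
The intrinsic route: Brioschi's K = (det M1 - det M2)/(EG - F^2)^2.
M1 = [[-E_tt/2 + F_st - G_ss/2, E_s/2, F_s - E_t/2], [F_t - G_s/2, E, F], [G_t/2, F, G]] = [[-209/16, -3/4, 41/16], [-3/2, 69/16, 31/4], [-1, 31/4, 69/4]]; det M1 = -224761/1024
M2 = [[0, E_t/2, G_s/2], [E_t/2, E, F], [G_s/2, F, G]] = [[0, -53/16, -9], [-53/16, 69/16, 31/4], [-9, 31/4, 69/4]]; det M2 = -78333/1024
det M1 - det M2 = -36607/256; K = -36607/256 / (917/64)^2 = -585712/840889

Answer: K = -585712/840889


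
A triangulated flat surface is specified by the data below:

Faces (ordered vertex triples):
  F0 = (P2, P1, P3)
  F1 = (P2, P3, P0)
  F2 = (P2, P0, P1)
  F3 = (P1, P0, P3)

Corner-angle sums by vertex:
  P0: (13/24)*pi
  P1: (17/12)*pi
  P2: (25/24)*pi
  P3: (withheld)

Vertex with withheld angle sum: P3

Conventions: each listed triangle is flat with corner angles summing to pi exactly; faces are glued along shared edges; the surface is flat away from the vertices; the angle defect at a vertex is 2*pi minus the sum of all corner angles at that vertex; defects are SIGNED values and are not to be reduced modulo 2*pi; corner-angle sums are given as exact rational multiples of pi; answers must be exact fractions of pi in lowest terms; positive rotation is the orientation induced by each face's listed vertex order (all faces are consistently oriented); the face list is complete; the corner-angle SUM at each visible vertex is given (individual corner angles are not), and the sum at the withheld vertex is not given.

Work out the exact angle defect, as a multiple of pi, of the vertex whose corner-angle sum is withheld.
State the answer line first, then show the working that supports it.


Answer: defect(P3) = pi

V = 4, E = 6, F = 4; chi = V - E + F = 2
Gauss-Bonnet: total defect = 2*pi*chi = 4*pi; visible defects sum to 3*pi


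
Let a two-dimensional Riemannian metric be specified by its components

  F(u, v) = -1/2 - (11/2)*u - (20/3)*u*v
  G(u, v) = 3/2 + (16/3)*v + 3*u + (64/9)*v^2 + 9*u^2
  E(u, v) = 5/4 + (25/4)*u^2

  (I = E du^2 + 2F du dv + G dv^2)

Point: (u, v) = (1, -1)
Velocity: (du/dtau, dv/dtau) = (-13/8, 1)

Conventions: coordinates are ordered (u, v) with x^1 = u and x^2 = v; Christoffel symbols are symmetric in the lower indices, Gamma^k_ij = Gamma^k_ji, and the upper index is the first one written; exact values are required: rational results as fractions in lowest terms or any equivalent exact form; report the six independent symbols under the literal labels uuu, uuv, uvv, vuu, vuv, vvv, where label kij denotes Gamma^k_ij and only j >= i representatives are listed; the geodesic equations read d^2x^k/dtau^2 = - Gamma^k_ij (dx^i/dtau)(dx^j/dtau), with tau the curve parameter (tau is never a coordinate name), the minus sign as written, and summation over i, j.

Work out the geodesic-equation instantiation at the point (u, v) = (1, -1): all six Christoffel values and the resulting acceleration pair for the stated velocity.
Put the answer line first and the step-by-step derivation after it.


Answer: Gamma_uuu = 6819/8218, Gamma_uuv = -36/587, Gamma_uvv = -9335/4109, Gamma_vuu = 165/4109, Gamma_vuv = 405/587, Gamma_vvv = -788/4109; accelerations (d^2u/dtau^2, d^2v/dtau^2) = (-8909/75136, 87461/37568)

E = 15/2, F = 2/3, G = 275/18 at the point
E_u = 25/2, E_v = 0, F_u = 7/6, F_v = -20/3, G_u = 21, G_v = -80/9
EG - F^2 = 4109/36;  g^inv = (36/4109) * [[275/18, -2/3], [-2/3, 15/2]]
first-kind symbols [ij,l] = (1/2)(d_i g_jl + d_j g_il - d_l g_ij): [uu,u] = E_u/2 = 25/4, [uu,v] = F_u - E_v/2 = 7/6, [uv,u] = E_v/2 = 0, [uv,v] = G_u/2 = 21/2, [vv,u] = F_v - G_u/2 = -103/6, [vv,v] = G_v/2 = -40/9
Gamma^u_ij = (G*[ij,u] - F*[ij,v])/(EG - F^2), Gamma^v_ij = (E*[ij,v] - F*[ij,u])/(EG - F^2)
Gamma_uuu = 6819/8218, Gamma_uuv = -36/587, Gamma_uvv = -9335/4109, Gamma_vuu = 165/4109, Gamma_vuv = 405/587, Gamma_vvv = -788/4109
d^2u/dtau^2 = -(Gamma_uuu*(-13/8)^2 + 2*Gamma_uuv*(-13/8)*(1) + Gamma_uvv*(1)^2) = -8909/75136
d^2v/dtau^2 = -(Gamma_vuu*(-13/8)^2 + 2*Gamma_vuv*(-13/8)*(1) + Gamma_vvv*(1)^2) = 87461/37568


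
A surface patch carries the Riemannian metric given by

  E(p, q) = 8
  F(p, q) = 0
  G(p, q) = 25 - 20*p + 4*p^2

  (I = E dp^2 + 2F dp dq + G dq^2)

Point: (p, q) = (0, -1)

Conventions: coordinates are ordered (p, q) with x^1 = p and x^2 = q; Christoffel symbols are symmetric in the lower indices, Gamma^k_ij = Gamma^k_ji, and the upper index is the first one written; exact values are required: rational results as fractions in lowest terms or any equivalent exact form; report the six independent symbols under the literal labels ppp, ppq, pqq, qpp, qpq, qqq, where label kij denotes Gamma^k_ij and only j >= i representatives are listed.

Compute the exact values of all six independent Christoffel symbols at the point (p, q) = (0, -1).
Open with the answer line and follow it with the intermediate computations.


Answer: Gamma_ppp = 0, Gamma_ppq = 0, Gamma_pqq = 5/4, Gamma_qpp = 0, Gamma_qpq = -2/5, Gamma_qqq = 0

E = 8, F = 0, G = 25 at the point
E_p = 0, E_q = 0, F_p = 0, F_q = 0, G_p = -20, G_q = 0
EG - F^2 = 200;  g^inv = (1/200) * [[25, 0], [0, 8]]
first-kind symbols [ij,l] = (1/2)(d_i g_jl + d_j g_il - d_l g_ij): [pp,p] = E_p/2 = 0, [pp,q] = F_p - E_q/2 = 0, [pq,p] = E_q/2 = 0, [pq,q] = G_p/2 = -10, [qq,p] = F_q - G_p/2 = 10, [qq,q] = G_q/2 = 0
Gamma^p_ij = (G*[ij,p] - F*[ij,q])/(EG - F^2), Gamma^q_ij = (E*[ij,q] - F*[ij,p])/(EG - F^2)


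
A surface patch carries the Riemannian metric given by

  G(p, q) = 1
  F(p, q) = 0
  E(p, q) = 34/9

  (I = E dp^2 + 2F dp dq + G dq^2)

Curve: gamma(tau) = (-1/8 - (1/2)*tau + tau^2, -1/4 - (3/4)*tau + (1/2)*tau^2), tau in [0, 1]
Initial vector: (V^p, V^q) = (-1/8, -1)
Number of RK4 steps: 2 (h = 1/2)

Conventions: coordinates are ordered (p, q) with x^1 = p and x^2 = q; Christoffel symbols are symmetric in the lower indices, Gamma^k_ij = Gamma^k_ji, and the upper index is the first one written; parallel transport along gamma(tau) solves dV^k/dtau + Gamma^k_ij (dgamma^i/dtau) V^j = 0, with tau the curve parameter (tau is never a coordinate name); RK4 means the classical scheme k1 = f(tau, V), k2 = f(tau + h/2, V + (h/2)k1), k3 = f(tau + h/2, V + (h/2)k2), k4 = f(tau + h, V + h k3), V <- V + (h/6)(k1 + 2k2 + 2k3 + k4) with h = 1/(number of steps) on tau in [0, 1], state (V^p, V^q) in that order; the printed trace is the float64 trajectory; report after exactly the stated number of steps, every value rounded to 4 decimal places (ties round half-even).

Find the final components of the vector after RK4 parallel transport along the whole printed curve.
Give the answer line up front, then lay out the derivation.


Answer: V^p = -0.1250, V^q = -1.0000

gamma'(tau) = (-1/2 + 2*tau, -3/4 + tau); f(tau, V)^k = -Gamma^k_ij(gamma(tau)) gamma'^i(tau) V^j; h = 1/2; intermediate values shown to 6 dp
curve data and Christoffel symbols at the stage parameters:
  tau = 0.000000: gamma = (-0.125000, -0.250000), gamma' = (-0.500000, -0.750000); Gamma_ppp = 0.000000, Gamma_ppq = 0.000000, Gamma_pqq = 0.000000, Gamma_qpp = 0.000000, Gamma_qpq = 0.000000, Gamma_qqq = 0.000000
  tau = 0.250000: gamma = (-0.187500, -0.406250), gamma' = (0.000000, -0.500000); Gamma_ppp = 0.000000, Gamma_ppq = 0.000000, Gamma_pqq = 0.000000, Gamma_qpp = 0.000000, Gamma_qpq = 0.000000, Gamma_qqq = 0.000000
  tau = 0.500000: gamma = (-0.125000, -0.500000), gamma' = (0.500000, -0.250000); Gamma_ppp = 0.000000, Gamma_ppq = 0.000000, Gamma_pqq = 0.000000, Gamma_qpp = 0.000000, Gamma_qpq = 0.000000, Gamma_qqq = 0.000000
  tau = 0.750000: gamma = (0.062500, -0.531250), gamma' = (1.000000, 0.000000); Gamma_ppp = 0.000000, Gamma_ppq = 0.000000, Gamma_pqq = 0.000000, Gamma_qpp = 0.000000, Gamma_qpq = 0.000000, Gamma_qqq = 0.000000
  tau = 1.000000: gamma = (0.375000, -0.500000), gamma' = (1.500000, 0.250000); Gamma_ppp = 0.000000, Gamma_ppq = 0.000000, Gamma_pqq = 0.000000, Gamma_qpp = 0.000000, Gamma_qpq = 0.000000, Gamma_qqq = 0.000000
step 0: V^p = -0.1250, V^q = -1.0000
step 1: k1 = (0.000000, 0.000000), k2 = (0.000000, 0.000000), k3 = (0.000000, 0.000000), k4 = (0.000000, 0.000000); V <- V + (h/6)(k1 + 2k2 + 2k3 + k4): V^p = -0.1250, V^q = -1.0000
step 2: k1 = (0.000000, 0.000000), k2 = (0.000000, 0.000000), k3 = (0.000000, 0.000000), k4 = (0.000000, 0.000000); V <- V + (h/6)(k1 + 2k2 + 2k3 + k4): V^p = -0.1250, V^q = -1.0000


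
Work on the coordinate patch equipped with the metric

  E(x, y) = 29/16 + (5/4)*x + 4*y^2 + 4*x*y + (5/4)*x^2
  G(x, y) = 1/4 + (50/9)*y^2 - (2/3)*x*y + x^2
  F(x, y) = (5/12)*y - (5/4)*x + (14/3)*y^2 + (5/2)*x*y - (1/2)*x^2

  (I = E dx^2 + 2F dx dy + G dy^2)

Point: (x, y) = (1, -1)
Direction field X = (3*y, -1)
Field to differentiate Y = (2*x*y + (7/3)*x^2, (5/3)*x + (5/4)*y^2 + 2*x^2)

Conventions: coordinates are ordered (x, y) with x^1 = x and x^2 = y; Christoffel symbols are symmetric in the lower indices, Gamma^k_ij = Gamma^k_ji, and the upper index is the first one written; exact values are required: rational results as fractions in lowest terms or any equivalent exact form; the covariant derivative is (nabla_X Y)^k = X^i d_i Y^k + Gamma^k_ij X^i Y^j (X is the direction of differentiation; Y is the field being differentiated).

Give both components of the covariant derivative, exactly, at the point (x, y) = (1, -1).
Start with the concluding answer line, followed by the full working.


Answer: (nabla_X Y)^x = 1213/207, (nabla_X Y)^y = -20899/1614

E = 69/16, F = 0, G = 269/36 at the point
E_x = -1/4, E_y = -4, F_x = -19/4, F_y = -77/12, G_x = 8/3, G_y = -106/9
EG - F^2 = 6187/192;  g^inv = (192/6187) * [[269/36, 0], [0, 69/16]]
first-kind symbols [ij,l] = (1/2)(d_i g_jl + d_j g_il - d_l g_ij): [xx,x] = E_x/2 = -1/8, [xx,y] = F_x - E_y/2 = -11/4, [xy,x] = E_y/2 = -2, [xy,y] = G_x/2 = 4/3, [yy,x] = F_y - G_x/2 = -31/4, [yy,y] = G_y/2 = -53/9
Gamma^x_ij = (G*[ij,x] - F*[ij,y])/(EG - F^2), Gamma^y_ij = (E*[ij,y] - F*[ij,x])/(EG - F^2)
Gamma_xxx = -2/69, Gamma_xxy = -32/69, Gamma_xyy = -124/69, Gamma_yxx = -99/269, Gamma_yxy = 48/269, Gamma_yyy = -212/269
X = (-3, -1), Y = (1/3, 59/12) at the point


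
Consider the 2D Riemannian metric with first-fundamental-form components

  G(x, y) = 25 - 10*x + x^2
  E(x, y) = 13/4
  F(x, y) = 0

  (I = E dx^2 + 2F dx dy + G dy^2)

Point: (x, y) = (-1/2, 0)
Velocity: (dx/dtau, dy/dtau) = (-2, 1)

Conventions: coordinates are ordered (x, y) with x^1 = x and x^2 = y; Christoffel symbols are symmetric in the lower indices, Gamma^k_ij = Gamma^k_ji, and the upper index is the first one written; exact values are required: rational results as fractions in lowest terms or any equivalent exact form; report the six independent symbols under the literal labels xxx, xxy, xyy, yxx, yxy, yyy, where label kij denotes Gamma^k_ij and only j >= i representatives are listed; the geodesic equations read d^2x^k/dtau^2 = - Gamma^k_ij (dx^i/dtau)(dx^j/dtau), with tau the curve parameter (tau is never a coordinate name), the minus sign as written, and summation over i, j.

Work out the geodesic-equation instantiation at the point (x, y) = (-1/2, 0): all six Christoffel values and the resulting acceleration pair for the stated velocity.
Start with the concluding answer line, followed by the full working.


Answer: Gamma_xxx = 0, Gamma_xxy = 0, Gamma_xyy = 22/13, Gamma_yxx = 0, Gamma_yxy = -2/11, Gamma_yyy = 0; accelerations (d^2x/dtau^2, d^2y/dtau^2) = (-22/13, -8/11)

E = 13/4, F = 0, G = 121/4 at the point
E_x = 0, E_y = 0, F_x = 0, F_y = 0, G_x = -11, G_y = 0
EG - F^2 = 1573/16;  g^inv = (16/1573) * [[121/4, 0], [0, 13/4]]
first-kind symbols [ij,l] = (1/2)(d_i g_jl + d_j g_il - d_l g_ij): [xx,x] = E_x/2 = 0, [xx,y] = F_x - E_y/2 = 0, [xy,x] = E_y/2 = 0, [xy,y] = G_x/2 = -11/2, [yy,x] = F_y - G_x/2 = 11/2, [yy,y] = G_y/2 = 0
Gamma^x_ij = (G*[ij,x] - F*[ij,y])/(EG - F^2), Gamma^y_ij = (E*[ij,y] - F*[ij,x])/(EG - F^2)
Gamma_xxx = 0, Gamma_xxy = 0, Gamma_xyy = 22/13, Gamma_yxx = 0, Gamma_yxy = -2/11, Gamma_yyy = 0
d^2x/dtau^2 = -(Gamma_xxx*(-2)^2 + 2*Gamma_xxy*(-2)*(1) + Gamma_xyy*(1)^2) = -22/13
d^2y/dtau^2 = -(Gamma_yxx*(-2)^2 + 2*Gamma_yxy*(-2)*(1) + Gamma_yyy*(1)^2) = -8/11


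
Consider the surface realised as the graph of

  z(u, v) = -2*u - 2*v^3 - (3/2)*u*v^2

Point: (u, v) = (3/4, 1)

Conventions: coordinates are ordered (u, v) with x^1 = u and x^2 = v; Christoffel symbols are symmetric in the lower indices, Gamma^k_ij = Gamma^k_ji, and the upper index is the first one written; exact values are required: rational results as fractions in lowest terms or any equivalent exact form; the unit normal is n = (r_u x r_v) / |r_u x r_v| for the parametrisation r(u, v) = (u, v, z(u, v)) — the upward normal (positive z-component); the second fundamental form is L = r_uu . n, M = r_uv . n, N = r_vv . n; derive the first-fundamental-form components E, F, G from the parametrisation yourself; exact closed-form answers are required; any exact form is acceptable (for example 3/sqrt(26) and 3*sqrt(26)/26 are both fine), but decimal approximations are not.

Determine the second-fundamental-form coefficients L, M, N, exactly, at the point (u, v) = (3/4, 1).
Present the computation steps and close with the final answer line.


z_u = -7/2, z_v = -33/4, z_uu = 0, z_uv = -3, z_vv = -57/4
E = 53/4, F = 231/8, G = 1105/16; answer radicand W^2 = 1301/16
unnormalised second-form numerators: l = 0, m = -3, n = -57/4; L = l/sqrt(1301/16), and similarly M = m/sqrt(W^2), N = n/sqrt(W^2)

Answer: L = 0, M = -12*sqrt(1301)/1301, N = -57*sqrt(1301)/1301


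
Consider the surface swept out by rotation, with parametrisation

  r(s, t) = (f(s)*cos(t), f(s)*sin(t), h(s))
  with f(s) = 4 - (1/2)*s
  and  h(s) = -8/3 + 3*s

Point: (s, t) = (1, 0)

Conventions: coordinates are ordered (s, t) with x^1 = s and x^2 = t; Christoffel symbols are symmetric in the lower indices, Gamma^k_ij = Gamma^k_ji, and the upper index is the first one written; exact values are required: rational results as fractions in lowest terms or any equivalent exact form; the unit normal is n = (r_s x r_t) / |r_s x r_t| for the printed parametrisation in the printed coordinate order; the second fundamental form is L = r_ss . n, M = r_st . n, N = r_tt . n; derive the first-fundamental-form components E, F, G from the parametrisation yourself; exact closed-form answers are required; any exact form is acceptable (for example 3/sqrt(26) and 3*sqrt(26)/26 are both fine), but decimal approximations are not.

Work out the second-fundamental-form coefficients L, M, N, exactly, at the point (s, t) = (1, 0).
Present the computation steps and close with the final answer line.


f = 7/2, f' = -1/2, f'' = 0, h' = 3, h'' = 0
E = 37/4, F = 0, G = 49/4; answer radicand W^2 = 37/4
unnormalised second-form numerators: l = 0, m = 0, n = 21/2; L = l/sqrt(37/4), and similarly M = m/sqrt(W^2), N = n/sqrt(W^2)

Answer: L = 0, M = 0, N = 21*sqrt(37)/37


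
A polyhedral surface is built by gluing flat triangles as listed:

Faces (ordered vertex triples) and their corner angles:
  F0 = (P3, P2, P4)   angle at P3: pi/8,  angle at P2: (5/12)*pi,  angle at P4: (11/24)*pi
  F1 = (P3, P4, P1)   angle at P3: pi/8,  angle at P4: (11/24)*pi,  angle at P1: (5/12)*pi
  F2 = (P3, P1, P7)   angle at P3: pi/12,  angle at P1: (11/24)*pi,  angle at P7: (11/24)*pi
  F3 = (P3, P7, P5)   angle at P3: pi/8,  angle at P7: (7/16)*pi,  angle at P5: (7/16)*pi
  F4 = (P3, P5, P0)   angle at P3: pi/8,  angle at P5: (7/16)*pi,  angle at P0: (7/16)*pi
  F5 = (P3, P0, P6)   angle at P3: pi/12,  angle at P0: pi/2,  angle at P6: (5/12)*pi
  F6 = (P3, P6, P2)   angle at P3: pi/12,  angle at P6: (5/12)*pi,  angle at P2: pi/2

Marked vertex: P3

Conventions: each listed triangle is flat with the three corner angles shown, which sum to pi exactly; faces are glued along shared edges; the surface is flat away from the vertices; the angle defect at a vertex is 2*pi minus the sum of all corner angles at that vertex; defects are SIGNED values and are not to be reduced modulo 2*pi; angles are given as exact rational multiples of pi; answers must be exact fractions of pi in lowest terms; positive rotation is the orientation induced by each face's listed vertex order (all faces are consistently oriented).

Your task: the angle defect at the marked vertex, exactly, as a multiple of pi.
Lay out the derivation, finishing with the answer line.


Sum of corner angles at P3: (3/4)*pi
defect = 2*pi - (3/4)*pi

Answer: defect(P3) = (5/4)*pi


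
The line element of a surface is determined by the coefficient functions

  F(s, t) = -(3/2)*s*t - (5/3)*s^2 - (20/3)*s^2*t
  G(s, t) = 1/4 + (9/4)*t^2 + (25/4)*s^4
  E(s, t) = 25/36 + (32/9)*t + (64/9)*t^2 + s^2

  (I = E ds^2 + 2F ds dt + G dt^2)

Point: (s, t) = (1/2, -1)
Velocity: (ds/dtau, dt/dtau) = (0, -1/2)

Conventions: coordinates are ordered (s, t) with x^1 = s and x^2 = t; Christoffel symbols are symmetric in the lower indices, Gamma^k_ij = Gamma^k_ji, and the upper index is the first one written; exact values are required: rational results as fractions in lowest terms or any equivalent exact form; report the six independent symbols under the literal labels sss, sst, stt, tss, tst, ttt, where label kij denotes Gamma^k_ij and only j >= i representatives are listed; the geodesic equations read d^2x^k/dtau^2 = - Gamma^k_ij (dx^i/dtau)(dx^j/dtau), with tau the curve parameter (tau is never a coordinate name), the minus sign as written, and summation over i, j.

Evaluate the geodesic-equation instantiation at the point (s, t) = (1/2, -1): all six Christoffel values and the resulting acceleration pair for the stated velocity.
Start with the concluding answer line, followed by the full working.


Answer: Gamma_sss = -8533/3459, Gamma_sst = -7120/3459, Gamma_stt = -21511/27672, Gamma_tss = 6688/1153, Gamma_tst = 6796/3459, Gamma_ttt = -832/3459; accelerations (d^2s/dtau^2, d^2t/dtau^2) = (21511/110688, 208/3459)

E = 9/2, F = 2, G = 185/64 at the point
E_s = 1, E_t = -32/3, F_s = 13/2, F_t = -29/12, G_s = 25/8, G_t = -9/2
EG - F^2 = 1153/128;  g^inv = (128/1153) * [[185/64, -2], [-2, 9/2]]
first-kind symbols [ij,l] = (1/2)(d_i g_jl + d_j g_il - d_l g_ij): [ss,s] = E_s/2 = 1/2, [ss,t] = F_s - E_t/2 = 71/6, [st,s] = E_t/2 = -16/3, [st,t] = G_s/2 = 25/16, [tt,s] = F_t - G_s/2 = -191/48, [tt,t] = G_t/2 = -9/4
Gamma^s_ij = (G*[ij,s] - F*[ij,t])/(EG - F^2), Gamma^t_ij = (E*[ij,t] - F*[ij,s])/(EG - F^2)
Gamma_sss = -8533/3459, Gamma_sst = -7120/3459, Gamma_stt = -21511/27672, Gamma_tss = 6688/1153, Gamma_tst = 6796/3459, Gamma_ttt = -832/3459
d^2s/dtau^2 = -(Gamma_sss*(0)^2 + 2*Gamma_sst*(0)*(-1/2) + Gamma_stt*(-1/2)^2) = 21511/110688
d^2t/dtau^2 = -(Gamma_tss*(0)^2 + 2*Gamma_tst*(0)*(-1/2) + Gamma_ttt*(-1/2)^2) = 208/3459


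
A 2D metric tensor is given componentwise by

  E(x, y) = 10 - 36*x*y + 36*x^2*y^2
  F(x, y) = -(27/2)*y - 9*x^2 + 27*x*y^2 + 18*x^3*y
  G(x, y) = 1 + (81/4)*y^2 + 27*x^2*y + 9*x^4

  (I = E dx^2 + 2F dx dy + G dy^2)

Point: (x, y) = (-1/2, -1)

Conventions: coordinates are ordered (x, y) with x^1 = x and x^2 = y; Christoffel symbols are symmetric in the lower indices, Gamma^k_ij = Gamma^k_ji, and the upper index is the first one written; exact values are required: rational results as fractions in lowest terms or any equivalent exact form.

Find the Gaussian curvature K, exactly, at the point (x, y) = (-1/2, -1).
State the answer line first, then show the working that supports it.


Answer: K = -9216/58081

E = 1, F = 0, G = 241/16, EG - F^2 = 241/16 at the point
E_x = 0, E_y = 0, F_x = 45/2, F_y = 45/4, G_x = 45/2, G_y = -135/4
E_yy = 18, F_xy = -81/2, G_xx = -27
Using the Brioschi determinant formula for K from the metric derivatives:
M1 = [[-E_yy/2 + F_xy - G_xx/2, E_x/2, F_x - E_y/2], [F_y - G_x/2, E, F], [G_y/2, F, G]] = [[-36, 0, 45/2], [0, 1, 0], [-135/8, 0, 241/16]]; det M1 = -2601/16
M2 = [[0, E_y/2, G_x/2], [E_y/2, E, F], [G_x/2, F, G]] = [[0, 0, 45/4], [0, 1, 0], [45/4, 0, 241/16]]; det M2 = -2025/16
det M1 - det M2 = -36; K = -36 / (241/16)^2 = -9216/58081


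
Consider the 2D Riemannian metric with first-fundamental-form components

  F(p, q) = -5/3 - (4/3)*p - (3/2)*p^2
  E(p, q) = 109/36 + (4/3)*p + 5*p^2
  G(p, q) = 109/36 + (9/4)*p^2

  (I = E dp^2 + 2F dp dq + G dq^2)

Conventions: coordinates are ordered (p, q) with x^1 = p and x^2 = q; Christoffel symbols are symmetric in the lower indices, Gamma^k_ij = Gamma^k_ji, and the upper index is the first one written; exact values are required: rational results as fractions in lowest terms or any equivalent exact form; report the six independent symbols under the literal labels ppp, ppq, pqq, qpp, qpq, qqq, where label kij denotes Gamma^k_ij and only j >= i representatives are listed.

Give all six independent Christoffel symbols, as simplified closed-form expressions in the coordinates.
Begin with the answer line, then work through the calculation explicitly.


Answer: Gamma_ppp = (8748*p^3 - 5832*p^2 + 10836*p - 264)/(11664*p^4 - 1296*p^3 + 19665*p^2 - 528*p + 8281), Gamma_ppq = (4374*p^3 + 3888*p^2 + 4860*p)/(11664*p^4 - 1296*p^3 + 19665*p^2 - 528*p + 8281), Gamma_pqq = (-6561*p^3 - 8829*p)/(11664*p^4 - 1296*p^3 + 19665*p^2 - 528*p + 8281), Gamma_qpp = (-9720*p^3 - 3888*p^2 - 2124*p - 3792)/(11664*p^4 - 1296*p^3 + 19665*p^2 - 528*p + 8281), Gamma_qpq = (14580*p^3 + 3888*p^2 + 8829*p)/(11664*p^4 - 1296*p^3 + 19665*p^2 - 528*p + 8281), Gamma_qqq = (-4374*p^3 - 3888*p^2 - 4860*p)/(11664*p^4 - 1296*p^3 + 19665*p^2 - 528*p + 8281)

E = 109/36 + (4/3)*p + 5*p^2; F = -5/3 - (4/3)*p - (3/2)*p^2; G = 109/36 + (9/4)*p^2
Gamma^k_ij = (1/2) g^{kl} (d_i g_jl + d_j g_il - d_l g_ij), with g^inv = (1/(EG-F^2)) [[G, -F], [-F, E]]
first partials: E_p = 4/3 + 10*p, E_q = 0, F_p = -4/3 - 3*p, F_q = 0, G_p = (9/2)*p, G_q = 0
D = EG - F^2 = 8281/1296 - (11/27)*p + (2185/144)*p^2 - p^3 + 9*p^4
expanded: Gamma^p_pp = (G E_p - 2F F_p + F E_q)/(2D), Gamma^p_pq = (G E_q - F G_p)/(2D), Gamma^p_qq = (2G F_q - G G_p - F G_q)/(2D), Gamma^q_pp = (2E F_p - E E_q - F E_p)/(2D), Gamma^q_pq = (E G_p - F E_q)/(2D), Gamma^q_qq = (E G_q - 2F F_q + F G_p)/(2D); substitute and cancel common factors


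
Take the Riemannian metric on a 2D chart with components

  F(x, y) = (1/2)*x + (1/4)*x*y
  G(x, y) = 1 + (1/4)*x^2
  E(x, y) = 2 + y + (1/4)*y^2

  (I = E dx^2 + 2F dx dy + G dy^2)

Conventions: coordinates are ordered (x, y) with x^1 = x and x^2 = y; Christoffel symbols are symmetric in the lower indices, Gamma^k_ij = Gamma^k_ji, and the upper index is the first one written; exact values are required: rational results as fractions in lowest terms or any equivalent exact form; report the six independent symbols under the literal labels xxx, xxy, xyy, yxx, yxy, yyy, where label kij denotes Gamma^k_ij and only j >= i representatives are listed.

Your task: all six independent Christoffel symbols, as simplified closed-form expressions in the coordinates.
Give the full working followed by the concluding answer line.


E = 2 + y + (1/4)*y^2; F = (1/2)*x + (1/4)*x*y; G = 1 + (1/4)*x^2
Gamma^k_ij = (1/2) g^{kl} (d_i g_jl + d_j g_il - d_l g_ij), with g^inv = (1/(EG-F^2)) [[G, -F], [-F, E]]
first partials: E_x = 0, E_y = 1 + (1/2)*y, F_x = 1/2 + (1/4)*y, F_y = (1/4)*x, G_x = (1/2)*x, G_y = 0
D = EG - F^2 = 2 + y + (1/4)*y^2 + (1/4)*x^2
expanded: Gamma^x_xx = (G E_x - 2F F_x + F E_y)/(2D), Gamma^x_xy = (G E_y - F G_x)/(2D), Gamma^x_yy = (2G F_y - G G_x - F G_y)/(2D), Gamma^y_xx = (2E F_x - E E_y - F E_x)/(2D), Gamma^y_xy = (E G_x - F E_y)/(2D), Gamma^y_yy = (E G_y - 2F F_y + F G_x)/(2D); substitute and cancel common factors

Answer: Gamma_xxx = 0, Gamma_xxy = (y + 2)/(x^2 + y^2 + 4*y + 8), Gamma_xyy = 0, Gamma_yxx = 0, Gamma_yxy = x/(x^2 + y^2 + 4*y + 8), Gamma_yyy = 0


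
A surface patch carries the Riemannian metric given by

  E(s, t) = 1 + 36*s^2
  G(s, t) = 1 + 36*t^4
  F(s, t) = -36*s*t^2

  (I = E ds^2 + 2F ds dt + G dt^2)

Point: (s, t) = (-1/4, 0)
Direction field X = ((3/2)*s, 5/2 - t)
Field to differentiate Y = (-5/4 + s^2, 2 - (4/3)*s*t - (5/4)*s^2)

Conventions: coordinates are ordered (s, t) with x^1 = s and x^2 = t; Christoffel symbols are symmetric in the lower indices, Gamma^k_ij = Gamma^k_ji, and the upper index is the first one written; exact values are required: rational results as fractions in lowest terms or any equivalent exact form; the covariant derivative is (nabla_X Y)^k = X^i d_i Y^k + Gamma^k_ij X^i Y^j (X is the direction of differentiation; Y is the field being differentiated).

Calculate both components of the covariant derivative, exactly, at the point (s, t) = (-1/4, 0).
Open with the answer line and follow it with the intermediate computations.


Answer: (nabla_X Y)^s = -435/416, (nabla_X Y)^t = 115/192

E = 13/4, F = 0, G = 1 at the point
E_s = -18, E_t = 0, F_s = 0, F_t = 0, G_s = 0, G_t = 0
EG - F^2 = 13/4;  g^inv = (4/13) * [[1, 0], [0, 13/4]]
first-kind symbols [ij,l] = (1/2)(d_i g_jl + d_j g_il - d_l g_ij): [ss,s] = E_s/2 = -9, [ss,t] = F_s - E_t/2 = 0, [st,s] = E_t/2 = 0, [st,t] = G_s/2 = 0, [tt,s] = F_t - G_s/2 = 0, [tt,t] = G_t/2 = 0
Gamma^s_ij = (G*[ij,s] - F*[ij,t])/(EG - F^2), Gamma^t_ij = (E*[ij,t] - F*[ij,s])/(EG - F^2)
Gamma_sss = -36/13, Gamma_sst = 0, Gamma_stt = 0, Gamma_tss = 0, Gamma_tst = 0, Gamma_ttt = 0
X = (-3/8, 5/2), Y = (-19/16, 123/64) at the point


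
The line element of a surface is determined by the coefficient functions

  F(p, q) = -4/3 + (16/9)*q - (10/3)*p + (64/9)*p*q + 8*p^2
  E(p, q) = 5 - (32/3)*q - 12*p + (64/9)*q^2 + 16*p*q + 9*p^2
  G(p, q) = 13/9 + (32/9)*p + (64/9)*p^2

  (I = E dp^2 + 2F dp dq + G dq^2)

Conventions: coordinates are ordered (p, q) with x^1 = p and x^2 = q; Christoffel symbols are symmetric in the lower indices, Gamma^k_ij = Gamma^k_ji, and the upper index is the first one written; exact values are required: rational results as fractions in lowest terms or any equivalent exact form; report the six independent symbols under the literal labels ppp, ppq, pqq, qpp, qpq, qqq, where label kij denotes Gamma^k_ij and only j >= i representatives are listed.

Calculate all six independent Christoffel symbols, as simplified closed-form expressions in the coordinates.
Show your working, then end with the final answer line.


E = 5 - (32/3)*q - 12*p + (64/9)*q^2 + 16*p*q + 9*p^2; F = -4/3 + (16/9)*q - (10/3)*p + (64/9)*p*q + 8*p^2; G = 13/9 + (32/9)*p + (64/9)*p^2
Gamma^k_ij = (1/2) g^{kl} (d_i g_jl + d_j g_il - d_l g_ij), with g^inv = (1/(EG-F^2)) [[G, -F], [-F, E]]
first partials: E_p = -12 + 16*q + 18*p, E_q = -32/3 + (128/9)*q + 16*p, F_p = -10/3 + (64/9)*q + 16*p, F_q = 16/9 + (64/9)*p, G_p = 32/9 + (128/9)*p, G_q = 0
D = EG - F^2 = 49/9 - (32/3)*q - (76/9)*p + (64/9)*q^2 + 16*p*q + (145/9)*p^2
expanded: Gamma^p_pp = (G E_p - 2F F_p + F E_q)/(2D), Gamma^p_pq = (G E_q - F G_p)/(2D), Gamma^p_qq = (2G F_q - G G_p - F G_q)/(2D), Gamma^q_pp = (2E F_p - E E_q - F E_p)/(2D), Gamma^q_pq = (E G_p - F E_q)/(2D), Gamma^q_qq = (E G_q - 2F F_q + F G_p)/(2D); substitute and cancel common factors

Answer: Gamma_ppp = (81*p + 72*q - 54)/(145*p^2 + 144*p*q - 76*p + 64*q^2 - 96*q + 49), Gamma_ppq = (72*p + 64*q - 48)/(145*p^2 + 144*p*q - 76*p + 64*q^2 - 96*q + 49), Gamma_pqq = 0, Gamma_qpp = (72*p + 18)/(145*p^2 + 144*p*q - 76*p + 64*q^2 - 96*q + 49), Gamma_qpq = (64*p + 16)/(145*p^2 + 144*p*q - 76*p + 64*q^2 - 96*q + 49), Gamma_qqq = 0


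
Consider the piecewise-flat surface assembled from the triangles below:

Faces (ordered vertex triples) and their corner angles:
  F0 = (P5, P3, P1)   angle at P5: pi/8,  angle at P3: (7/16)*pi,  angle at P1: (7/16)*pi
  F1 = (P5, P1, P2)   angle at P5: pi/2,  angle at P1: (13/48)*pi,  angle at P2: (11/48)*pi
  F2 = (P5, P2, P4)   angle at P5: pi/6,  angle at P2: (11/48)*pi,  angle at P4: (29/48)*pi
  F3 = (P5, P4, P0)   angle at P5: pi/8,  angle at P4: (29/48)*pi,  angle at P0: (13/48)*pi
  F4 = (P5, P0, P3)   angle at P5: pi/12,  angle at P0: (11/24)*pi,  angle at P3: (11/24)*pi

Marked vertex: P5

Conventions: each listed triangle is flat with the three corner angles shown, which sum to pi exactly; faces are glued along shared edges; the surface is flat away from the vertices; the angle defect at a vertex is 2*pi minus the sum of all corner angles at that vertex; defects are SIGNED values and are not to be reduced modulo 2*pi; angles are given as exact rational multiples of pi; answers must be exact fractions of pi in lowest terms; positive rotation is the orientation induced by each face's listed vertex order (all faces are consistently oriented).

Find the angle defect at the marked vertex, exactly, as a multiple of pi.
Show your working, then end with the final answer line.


Sum of corner angles at P5: pi
defect = 2*pi - pi

Answer: defect(P5) = pi


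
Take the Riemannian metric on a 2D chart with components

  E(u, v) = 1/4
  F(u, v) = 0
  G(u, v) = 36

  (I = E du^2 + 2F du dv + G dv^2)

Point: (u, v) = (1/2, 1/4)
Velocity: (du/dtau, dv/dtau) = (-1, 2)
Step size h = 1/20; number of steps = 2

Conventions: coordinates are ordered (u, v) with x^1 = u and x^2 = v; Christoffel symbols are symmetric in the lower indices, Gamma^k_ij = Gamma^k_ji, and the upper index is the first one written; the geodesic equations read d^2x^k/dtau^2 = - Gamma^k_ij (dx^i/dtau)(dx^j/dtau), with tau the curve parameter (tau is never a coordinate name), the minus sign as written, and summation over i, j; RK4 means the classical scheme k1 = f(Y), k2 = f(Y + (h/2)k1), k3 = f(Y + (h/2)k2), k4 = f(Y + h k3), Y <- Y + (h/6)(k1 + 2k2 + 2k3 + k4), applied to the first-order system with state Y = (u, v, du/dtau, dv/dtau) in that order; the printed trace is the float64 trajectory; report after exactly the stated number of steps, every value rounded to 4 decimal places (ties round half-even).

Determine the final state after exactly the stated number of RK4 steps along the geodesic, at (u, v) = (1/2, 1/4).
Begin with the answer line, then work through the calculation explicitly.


Answer: u = 0.4000, v = 0.4500, du/dtau = -1.0000, dv/dtau = 2.0000

f(Y) = (du/dtau, dv/dtau, -Gamma^u_ij Y'^i Y'^j, -Gamma^v_ij Y'^i Y'^j) with the Gammas evaluated at the stage position; h = 0.050000; intermediate values shown to 6 dp
step 0: u = 0.5000, v = 0.2500, du/dtau = -1.0000, dv/dtau = 2.0000
step 1:
  k1: at (u, v) = (0.500000, 0.250000), (du/dtau, dv/dtau) = (-1.000000, 2.000000); Gamma_uuu = 0.000000, Gamma_uuv = 0.000000, Gamma_uvv = 0.000000, Gamma_vuu = 0.000000, Gamma_vuv = 0.000000, Gamma_vvv = 0.000000; k1 = (-1.000000, 2.000000, 0.000000, 0.000000)
  k2: at (u, v) = (0.475000, 0.300000), (du/dtau, dv/dtau) = (-1.000000, 2.000000); Gamma_uuu = 0.000000, Gamma_uuv = 0.000000, Gamma_uvv = 0.000000, Gamma_vuu = 0.000000, Gamma_vuv = 0.000000, Gamma_vvv = 0.000000; k2 = (-1.000000, 2.000000, 0.000000, 0.000000)
  k3: at (u, v) = (0.475000, 0.300000), (du/dtau, dv/dtau) = (-1.000000, 2.000000); Gamma_uuu = 0.000000, Gamma_uuv = 0.000000, Gamma_uvv = 0.000000, Gamma_vuu = 0.000000, Gamma_vuv = 0.000000, Gamma_vvv = 0.000000; k3 = (-1.000000, 2.000000, 0.000000, 0.000000)
  k4: at (u, v) = (0.450000, 0.350000), (du/dtau, dv/dtau) = (-1.000000, 2.000000); Gamma_uuu = 0.000000, Gamma_uuv = 0.000000, Gamma_uvv = 0.000000, Gamma_vuu = 0.000000, Gamma_vuv = 0.000000, Gamma_vvv = 0.000000; k4 = (-1.000000, 2.000000, 0.000000, 0.000000)
  Y <- Y + (h/6)(k1 + 2k2 + 2k3 + k4): u = 0.4500, v = 0.3500, du/dtau = -1.0000, dv/dtau = 2.0000
step 2:
  k1: at (u, v) = (0.450000, 0.350000), (du/dtau, dv/dtau) = (-1.000000, 2.000000); Gamma_uuu = 0.000000, Gamma_uuv = 0.000000, Gamma_uvv = 0.000000, Gamma_vuu = 0.000000, Gamma_vuv = 0.000000, Gamma_vvv = 0.000000; k1 = (-1.000000, 2.000000, 0.000000, 0.000000)
  k2: at (u, v) = (0.425000, 0.400000), (du/dtau, dv/dtau) = (-1.000000, 2.000000); Gamma_uuu = 0.000000, Gamma_uuv = 0.000000, Gamma_uvv = 0.000000, Gamma_vuu = 0.000000, Gamma_vuv = 0.000000, Gamma_vvv = 0.000000; k2 = (-1.000000, 2.000000, 0.000000, 0.000000)
  k3: at (u, v) = (0.425000, 0.400000), (du/dtau, dv/dtau) = (-1.000000, 2.000000); Gamma_uuu = 0.000000, Gamma_uuv = 0.000000, Gamma_uvv = 0.000000, Gamma_vuu = 0.000000, Gamma_vuv = 0.000000, Gamma_vvv = 0.000000; k3 = (-1.000000, 2.000000, 0.000000, 0.000000)
  k4: at (u, v) = (0.400000, 0.450000), (du/dtau, dv/dtau) = (-1.000000, 2.000000); Gamma_uuu = 0.000000, Gamma_uuv = 0.000000, Gamma_uvv = 0.000000, Gamma_vuu = 0.000000, Gamma_vuv = 0.000000, Gamma_vvv = 0.000000; k4 = (-1.000000, 2.000000, 0.000000, 0.000000)
  Y <- Y + (h/6)(k1 + 2k2 + 2k3 + k4): u = 0.4000, v = 0.4500, du/dtau = -1.0000, dv/dtau = 2.0000


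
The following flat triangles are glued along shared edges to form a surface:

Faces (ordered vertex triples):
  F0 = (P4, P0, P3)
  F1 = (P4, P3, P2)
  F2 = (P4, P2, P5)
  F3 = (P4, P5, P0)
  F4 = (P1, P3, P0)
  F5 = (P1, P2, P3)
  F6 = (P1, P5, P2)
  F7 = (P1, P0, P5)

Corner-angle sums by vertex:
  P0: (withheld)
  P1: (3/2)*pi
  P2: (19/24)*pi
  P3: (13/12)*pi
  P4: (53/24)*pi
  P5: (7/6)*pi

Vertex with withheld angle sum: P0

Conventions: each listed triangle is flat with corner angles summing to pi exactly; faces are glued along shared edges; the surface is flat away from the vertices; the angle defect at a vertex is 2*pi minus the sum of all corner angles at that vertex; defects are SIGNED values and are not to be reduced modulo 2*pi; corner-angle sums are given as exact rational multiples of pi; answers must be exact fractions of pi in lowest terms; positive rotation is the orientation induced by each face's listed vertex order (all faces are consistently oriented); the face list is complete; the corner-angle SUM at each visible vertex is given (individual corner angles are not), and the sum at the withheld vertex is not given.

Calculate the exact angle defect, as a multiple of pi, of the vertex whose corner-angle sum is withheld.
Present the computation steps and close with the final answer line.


V = 6, E = 12, F = 8; chi = V - E + F = 2
Gauss-Bonnet: total defect = 2*pi*chi = 4*pi; visible defects sum to (13/4)*pi

Answer: defect(P0) = (3/4)*pi


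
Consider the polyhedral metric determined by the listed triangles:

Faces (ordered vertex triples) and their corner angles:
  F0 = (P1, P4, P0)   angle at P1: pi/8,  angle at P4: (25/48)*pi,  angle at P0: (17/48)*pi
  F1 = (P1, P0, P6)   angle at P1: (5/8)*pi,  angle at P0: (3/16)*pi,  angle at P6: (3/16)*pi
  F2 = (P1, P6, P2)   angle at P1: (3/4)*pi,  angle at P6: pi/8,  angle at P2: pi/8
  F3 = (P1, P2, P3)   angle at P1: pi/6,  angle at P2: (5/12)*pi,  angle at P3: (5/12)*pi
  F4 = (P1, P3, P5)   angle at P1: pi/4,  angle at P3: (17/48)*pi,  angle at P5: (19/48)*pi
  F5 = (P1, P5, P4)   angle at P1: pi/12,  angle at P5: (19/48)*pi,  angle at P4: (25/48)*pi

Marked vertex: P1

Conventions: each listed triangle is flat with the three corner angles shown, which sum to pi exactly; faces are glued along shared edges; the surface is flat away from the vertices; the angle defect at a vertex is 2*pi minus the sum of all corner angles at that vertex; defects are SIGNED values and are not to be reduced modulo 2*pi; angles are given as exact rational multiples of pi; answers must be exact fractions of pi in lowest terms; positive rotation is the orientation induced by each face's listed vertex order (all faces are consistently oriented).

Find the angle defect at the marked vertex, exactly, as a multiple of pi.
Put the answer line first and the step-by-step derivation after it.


Answer: defect(P1) = 0

Sum of corner angles at P1: 2*pi
defect = 2*pi - 2*pi


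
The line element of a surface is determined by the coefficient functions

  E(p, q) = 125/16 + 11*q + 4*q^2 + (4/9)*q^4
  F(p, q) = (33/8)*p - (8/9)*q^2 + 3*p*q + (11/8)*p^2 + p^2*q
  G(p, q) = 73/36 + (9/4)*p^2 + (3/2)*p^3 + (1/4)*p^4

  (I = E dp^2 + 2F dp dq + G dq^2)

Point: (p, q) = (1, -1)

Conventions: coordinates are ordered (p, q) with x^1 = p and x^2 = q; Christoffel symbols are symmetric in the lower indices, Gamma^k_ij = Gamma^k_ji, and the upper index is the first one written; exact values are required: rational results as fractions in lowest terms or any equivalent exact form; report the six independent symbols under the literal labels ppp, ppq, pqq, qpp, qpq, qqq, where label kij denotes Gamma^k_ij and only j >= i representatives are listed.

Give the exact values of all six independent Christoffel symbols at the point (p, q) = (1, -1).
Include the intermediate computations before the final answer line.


E = 181/144, F = 11/18, G = 217/36 at the point
E_p = 0, E_q = 11/9, F_p = 15/8, F_q = 52/9, G_p = 10, G_q = 0
EG - F^2 = 461/64;  g^inv = (64/461) * [[217/36, -11/18], [-11/18, 181/144]]
first-kind symbols [ij,l] = (1/2)(d_i g_jl + d_j g_il - d_l g_ij): [pp,p] = E_p/2 = 0, [pp,q] = F_p - E_q/2 = 91/72, [pq,p] = E_q/2 = 11/18, [pq,q] = G_p/2 = 5, [qq,p] = F_q - G_p/2 = 7/9, [qq,q] = G_q/2 = 0
Gamma^p_ij = (G*[ij,p] - F*[ij,q])/(EG - F^2), Gamma^q_ij = (E*[ij,q] - F*[ij,p])/(EG - F^2)

Answer: Gamma_ppp = -4004/37341, Gamma_ppq = 3256/37341, Gamma_pqq = 24304/37341, Gamma_qpp = 16471/74682, Gamma_qpq = 30644/37341, Gamma_qqq = -2464/37341


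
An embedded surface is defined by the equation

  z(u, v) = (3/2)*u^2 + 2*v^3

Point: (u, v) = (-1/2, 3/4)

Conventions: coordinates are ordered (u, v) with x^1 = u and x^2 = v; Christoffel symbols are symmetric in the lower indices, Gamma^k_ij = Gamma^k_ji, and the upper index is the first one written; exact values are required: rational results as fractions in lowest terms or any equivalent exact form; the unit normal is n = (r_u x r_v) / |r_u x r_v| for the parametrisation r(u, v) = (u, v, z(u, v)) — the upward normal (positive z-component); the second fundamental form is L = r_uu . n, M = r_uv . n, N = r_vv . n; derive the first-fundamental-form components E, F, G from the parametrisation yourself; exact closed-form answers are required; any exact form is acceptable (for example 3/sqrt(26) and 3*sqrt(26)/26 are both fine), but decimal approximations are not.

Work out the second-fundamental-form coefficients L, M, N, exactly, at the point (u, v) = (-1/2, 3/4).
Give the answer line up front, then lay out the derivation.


Answer: L = 24*sqrt(937)/937, M = 0, N = 72*sqrt(937)/937

z_u = -3/2, z_v = 27/8, z_uu = 3, z_uv = 0, z_vv = 9
E = 13/4, F = -81/16, G = 793/64; answer radicand W^2 = 937/64
unnormalised second-form numerators: l = 3, m = 0, n = 9; L = l/sqrt(937/64), and similarly M = m/sqrt(W^2), N = n/sqrt(W^2)


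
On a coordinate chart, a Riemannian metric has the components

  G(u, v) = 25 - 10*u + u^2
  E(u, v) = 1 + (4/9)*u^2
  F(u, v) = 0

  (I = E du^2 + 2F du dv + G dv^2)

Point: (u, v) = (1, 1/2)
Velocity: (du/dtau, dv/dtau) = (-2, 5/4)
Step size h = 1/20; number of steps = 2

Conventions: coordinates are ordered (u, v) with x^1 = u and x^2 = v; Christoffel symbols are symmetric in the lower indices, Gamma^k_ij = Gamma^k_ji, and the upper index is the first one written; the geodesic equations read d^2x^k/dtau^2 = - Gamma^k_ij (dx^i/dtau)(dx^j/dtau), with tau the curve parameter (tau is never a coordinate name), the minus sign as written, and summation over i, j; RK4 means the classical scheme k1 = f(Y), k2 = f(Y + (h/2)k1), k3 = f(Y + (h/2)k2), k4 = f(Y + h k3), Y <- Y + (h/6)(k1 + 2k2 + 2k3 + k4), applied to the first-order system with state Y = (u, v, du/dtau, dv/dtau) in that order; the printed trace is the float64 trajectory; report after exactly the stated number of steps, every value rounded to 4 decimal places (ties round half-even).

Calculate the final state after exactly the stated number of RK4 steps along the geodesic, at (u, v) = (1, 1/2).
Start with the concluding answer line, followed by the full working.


Answer: u = 0.7714, v = 0.6185, du/dtau = -2.5785, dv/dtau = 1.1185

f(Y) = (du/dtau, dv/dtau, -Gamma^u_ij Y'^i Y'^j, -Gamma^v_ij Y'^i Y'^j) with the Gammas evaluated at the stage position; h = 0.050000; intermediate values shown to 6 dp
step 0: u = 1.0000, v = 0.5000, du/dtau = -2.0000, dv/dtau = 1.2500
step 1:
  k1: at (u, v) = (1.000000, 0.500000), (du/dtau, dv/dtau) = (-2.000000, 1.250000); Gamma_uuu = 0.307692, Gamma_uuv = 0.000000, Gamma_uvv = 2.769231, Gamma_vuu = 0.000000, Gamma_vuv = -0.250000, Gamma_vvv = 0.000000; k1 = (-2.000000, 1.250000, -5.557692, -1.250000)
  k2: at (u, v) = (0.950000, 0.531250), (du/dtau, dv/dtau) = (-2.138942, 1.218750); Gamma_uuu = 0.301348, Gamma_uuv = 0.000000, Gamma_uvv = 2.890563, Gamma_vuu = 0.000000, Gamma_vuv = -0.246914, Gamma_vvv = 0.000000; k2 = (-2.138942, 1.218750, -5.672192, -1.287326)
  k3: at (u, v) = (0.946526, 0.530469), (du/dtau, dv/dtau) = (-2.141805, 1.217817); Gamma_uuu = 0.300875, Gamma_uuv = 0.000000, Gamma_uvv = 2.899100, Gamma_vuu = 0.000000, Gamma_vuv = -0.246702, Gamma_vvv = 0.000000; k3 = (-2.141805, 1.217817, -5.679804, -1.286958)
  k4: at (u, v) = (0.892910, 0.560891), (du/dtau, dv/dtau) = (-2.283990, 1.185652); Gamma_uuu = 0.293018, Gamma_uuv = 0.000000, Gamma_uvv = 3.032517, Gamma_vuu = 0.000000, Gamma_vuv = -0.243481, Gamma_vvv = 0.000000; k4 = (-2.283990, 1.185652, -5.791585, -1.318704)
  Y <- Y + (h/6)(k1 + 2k2 + 2k3 + k4): u = 0.8930, v = 0.5609, du/dtau = -2.2838, dv/dtau = 1.1857
step 2:
  k1: at (u, v) = (0.892954, 0.560907), (du/dtau, dv/dtau) = (-2.283777, 1.185689); Gamma_uuu = 0.293025, Gamma_uuv = 0.000000, Gamma_uvv = 3.032405, Gamma_vuu = 0.000000, Gamma_vuv = -0.243484, Gamma_vvv = 0.000000; k1 = (-2.283777, 1.185689, -5.791447, -1.318637)
  k2: at (u, v) = (0.835860, 0.590549), (du/dtau, dv/dtau) = (-2.428563, 1.152723); Gamma_uuu = 0.283471, Gamma_uuv = 0.000000, Gamma_uvv = 3.177481, Gamma_vuu = 0.000000, Gamma_vuv = -0.240146, Gamma_vvv = 0.000000; k2 = (-2.428563, 1.152723, -5.894034, -1.344557)
  k3: at (u, v) = (0.832240, 0.589725), (du/dtau, dv/dtau) = (-2.431128, 1.152075); Gamma_uuu = 0.282823, Gamma_uuv = 0.000000, Gamma_uvv = 3.186768, Gamma_vuu = 0.000000, Gamma_vuv = -0.239937, Gamma_vvv = 0.000000; k3 = (-2.431128, 1.152075, -5.901316, -1.344052)
  k4: at (u, v) = (0.771398, 0.618510), (du/dtau, dv/dtau) = (-2.578843, 1.118487); Gamma_uuu = 0.271136, Gamma_uuv = 0.000000, Gamma_uvv = 3.344173, Gamma_vuu = 0.000000, Gamma_vuv = -0.236485, Gamma_vvv = 0.000000; k4 = (-2.578843, 1.118487, -5.986777, -1.364234)
  Y <- Y + (h/6)(k1 + 2k2 + 2k3 + k4): u = 0.7714, v = 0.6185, du/dtau = -2.5785, dv/dtau = 1.1185
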